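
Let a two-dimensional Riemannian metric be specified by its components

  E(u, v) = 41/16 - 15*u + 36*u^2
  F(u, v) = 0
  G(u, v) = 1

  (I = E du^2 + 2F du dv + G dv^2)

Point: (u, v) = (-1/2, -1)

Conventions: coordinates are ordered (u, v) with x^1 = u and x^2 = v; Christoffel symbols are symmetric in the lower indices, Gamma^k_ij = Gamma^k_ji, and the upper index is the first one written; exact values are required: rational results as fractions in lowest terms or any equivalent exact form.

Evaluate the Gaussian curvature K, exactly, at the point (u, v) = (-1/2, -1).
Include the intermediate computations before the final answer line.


E = 305/16, F = 0, G = 1, EG - F^2 = 305/16 at the point
E_u = -51, E_v = 0, F_u = 0, F_v = 0, G_u = 0, G_v = 0
E_vv = 0, F_uv = 0, G_uu = 0
Compute both Brioschi determinants and normalise by (EG - F^2)^2.
M1 = [[-E_vv/2 + F_uv - G_uu/2, E_u/2, F_u - E_v/2], [F_v - G_u/2, E, F], [G_v/2, F, G]] = [[0, -51/2, 0], [0, 305/16, 0], [0, 0, 1]]; det M1 = 0
M2 = [[0, E_v/2, G_u/2], [E_v/2, E, F], [G_u/2, F, G]] = [[0, 0, 0], [0, 305/16, 0], [0, 0, 1]]; det M2 = 0
det M1 - det M2 = 0; K = 0 / (305/16)^2 = 0

Answer: K = 0


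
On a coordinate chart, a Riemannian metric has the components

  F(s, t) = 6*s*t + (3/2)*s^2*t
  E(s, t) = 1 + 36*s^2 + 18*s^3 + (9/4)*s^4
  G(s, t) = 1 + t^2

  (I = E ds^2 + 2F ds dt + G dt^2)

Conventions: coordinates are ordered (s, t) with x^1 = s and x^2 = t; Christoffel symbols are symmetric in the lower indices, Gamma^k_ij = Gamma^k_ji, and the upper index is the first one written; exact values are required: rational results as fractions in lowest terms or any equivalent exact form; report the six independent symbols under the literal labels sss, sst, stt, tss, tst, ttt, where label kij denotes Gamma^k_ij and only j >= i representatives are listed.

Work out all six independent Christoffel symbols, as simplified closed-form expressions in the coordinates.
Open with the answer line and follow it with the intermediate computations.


Answer: Gamma_sss = (18*s^3 + 108*s^2 + 144*s)/(9*s^4 + 72*s^3 + 144*s^2 + 4*t^2 + 4), Gamma_sst = 0, Gamma_stt = (6*s^2 + 24*s)/(9*s^4 + 72*s^3 + 144*s^2 + 4*t^2 + 4), Gamma_tss = (12*s*t + 24*t)/(9*s^4 + 72*s^3 + 144*s^2 + 4*t^2 + 4), Gamma_tst = 0, Gamma_ttt = 4*t/(9*s^4 + 72*s^3 + 144*s^2 + 4*t^2 + 4)

E = 1 + 36*s^2 + 18*s^3 + (9/4)*s^4; F = 6*s*t + (3/2)*s^2*t; G = 1 + t^2
Gamma^k_ij = (1/2) g^{kl} (d_i g_jl + d_j g_il - d_l g_ij), with g^inv = (1/(EG-F^2)) [[G, -F], [-F, E]]
first partials: E_s = 72*s + 54*s^2 + 9*s^3, E_t = 0, F_s = 6*t + 3*s*t, F_t = 6*s + (3/2)*s^2, G_s = 0, G_t = 2*t
D = EG - F^2 = 1 + t^2 + 36*s^2 + 18*s^3 + (9/4)*s^4
expanded: Gamma^s_ss = (G E_s - 2F F_s + F E_t)/(2D), Gamma^s_st = (G E_t - F G_s)/(2D), Gamma^s_tt = (2G F_t - G G_s - F G_t)/(2D), Gamma^t_ss = (2E F_s - E E_t - F E_s)/(2D), Gamma^t_st = (E G_s - F E_t)/(2D), Gamma^t_tt = (E G_t - 2F F_t + F G_s)/(2D); substitute and cancel common factors


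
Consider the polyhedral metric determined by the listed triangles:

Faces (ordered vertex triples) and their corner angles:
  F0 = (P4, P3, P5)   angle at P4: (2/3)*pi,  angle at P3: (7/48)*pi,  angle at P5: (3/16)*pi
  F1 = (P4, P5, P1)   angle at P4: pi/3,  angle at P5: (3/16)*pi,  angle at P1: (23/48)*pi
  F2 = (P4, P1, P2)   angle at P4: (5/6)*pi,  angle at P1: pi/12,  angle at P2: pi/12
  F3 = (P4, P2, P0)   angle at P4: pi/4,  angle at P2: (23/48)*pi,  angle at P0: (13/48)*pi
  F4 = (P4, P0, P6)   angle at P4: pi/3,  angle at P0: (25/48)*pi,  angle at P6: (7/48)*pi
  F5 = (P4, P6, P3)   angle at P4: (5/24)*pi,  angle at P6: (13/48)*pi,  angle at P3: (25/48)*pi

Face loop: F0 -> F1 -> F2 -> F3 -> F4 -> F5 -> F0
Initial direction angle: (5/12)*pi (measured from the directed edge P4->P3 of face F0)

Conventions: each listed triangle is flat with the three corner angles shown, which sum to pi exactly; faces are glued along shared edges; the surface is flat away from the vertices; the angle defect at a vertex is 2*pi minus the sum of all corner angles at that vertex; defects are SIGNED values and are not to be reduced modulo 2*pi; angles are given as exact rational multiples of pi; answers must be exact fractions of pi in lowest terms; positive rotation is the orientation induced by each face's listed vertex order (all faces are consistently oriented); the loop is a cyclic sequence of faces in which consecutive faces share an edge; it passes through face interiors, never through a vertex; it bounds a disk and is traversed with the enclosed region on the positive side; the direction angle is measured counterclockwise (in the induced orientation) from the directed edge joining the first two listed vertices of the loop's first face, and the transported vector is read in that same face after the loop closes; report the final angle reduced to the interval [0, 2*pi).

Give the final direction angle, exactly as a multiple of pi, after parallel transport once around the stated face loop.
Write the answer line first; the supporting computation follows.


Answer: final direction angle = (43/24)*pi

enclosed vertex P4: corner angles sum to (21/8)*pi, defect = 2*pi - (21/8)*pi = (-5/8)*pi
adding the enclosed defects to the starting angle (mod 2*pi, induced orientation) gives the holonomy
final angle = (5/12)*pi - (5/8)*pi = (43/24)*pi (mod 2*pi)


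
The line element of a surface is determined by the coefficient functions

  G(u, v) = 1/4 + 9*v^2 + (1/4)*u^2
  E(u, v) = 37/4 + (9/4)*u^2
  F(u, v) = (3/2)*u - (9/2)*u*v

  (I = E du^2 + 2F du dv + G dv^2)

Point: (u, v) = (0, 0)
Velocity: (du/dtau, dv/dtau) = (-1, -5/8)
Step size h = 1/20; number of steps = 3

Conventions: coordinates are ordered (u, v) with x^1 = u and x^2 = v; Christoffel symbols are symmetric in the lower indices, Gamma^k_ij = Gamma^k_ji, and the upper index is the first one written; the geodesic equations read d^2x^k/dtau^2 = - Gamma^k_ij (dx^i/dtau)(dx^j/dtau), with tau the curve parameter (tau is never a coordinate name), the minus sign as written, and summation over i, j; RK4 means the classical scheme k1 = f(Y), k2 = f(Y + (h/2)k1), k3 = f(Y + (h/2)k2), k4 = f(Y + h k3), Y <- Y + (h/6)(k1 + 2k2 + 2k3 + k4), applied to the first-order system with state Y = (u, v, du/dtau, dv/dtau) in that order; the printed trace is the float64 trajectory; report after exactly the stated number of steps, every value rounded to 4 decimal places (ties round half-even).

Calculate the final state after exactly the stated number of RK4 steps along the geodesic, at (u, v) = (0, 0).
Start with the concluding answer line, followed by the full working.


Answer: u = -0.1506, v = -0.1479, du/dtau = -1.0101, dv/dtau = -1.1913

f(Y) = (du/dtau, dv/dtau, -Gamma^u_ij Y'^i Y'^j, -Gamma^v_ij Y'^i Y'^j) with the Gammas evaluated at the stage position; h = 0.050000; intermediate values shown to 6 dp
step 0: u = 0.0000, v = 0.0000, du/dtau = -1.0000, dv/dtau = -0.6250
step 1:
  k1: at (u, v) = (0.000000, 0.000000), (du/dtau, dv/dtau) = (-1.000000, -0.625000); Gamma_uuu = 0.000000, Gamma_uuv = 0.000000, Gamma_uvv = 0.000000, Gamma_vuu = 6.000000, Gamma_vuv = 0.000000, Gamma_vvv = 0.000000; k1 = (-1.000000, -0.625000, 0.000000, -6.000000)
  k2: at (u, v) = (-0.025000, -0.015625), (du/dtau, dv/dtau) = (-1.000000, -0.775000); Gamma_uuu = 0.020339, Gamma_uuv = -0.000105, Gamma_uvv = 0.010478, Gamma_vuu = 6.225833, Gamma_vuv = -0.024783, Gamma_vvv = -0.555624; k2 = (-1.000000, -0.775000, -0.026469, -5.853698)
  k3: at (u, v) = (-0.025000, -0.019375), (du/dtau, dv/dtau) = (-1.000662, -0.771342); Gamma_uuu = 0.020784, Gamma_uuv = -0.000106, Gamma_uvv = 0.009893, Gamma_vuu = 6.263489, Gamma_vuv = -0.024668, Gamma_vvv = -0.686227; k3 = (-1.000662, -0.771342, -0.026534, -5.825417)
  k4: at (u, v) = (-0.050033, -0.038567), (du/dtau, dv/dtau) = (-1.001327, -0.916271); Gamma_uuu = 0.045313, Gamma_uuv = -0.000430, Gamma_uvv = 0.013823, Gamma_vuu = 6.353280, Gamma_vuv = -0.047514, Gamma_vvv = -1.310341; k4 = (-1.001327, -0.916271, -0.056250, -5.182863)
  Y <- Y + (h/6)(k1 + 2k2 + 2k3 + k4): u = -0.0500, v = -0.0386, du/dtau = -1.0014, dv/dtau = -0.9128
step 2:
  k1: at (u, v) = (-0.050022, -0.038616), (du/dtau, dv/dtau) = (-1.001352, -0.912842); Gamma_uuu = 0.045311, Gamma_uuv = -0.000430, Gamma_uvv = 0.013804, Gamma_vuu = 6.353301, Gamma_vuv = -0.047497, Gamma_vvv = -1.311856; k1 = (-1.001352, -0.912842, -0.056151, -5.190517)
  k2: at (u, v) = (-0.075056, -0.061437), (du/dtau, dv/dtau) = (-1.002756, -1.042605); Gamma_uuu = 0.071858, Gamma_uuv = -0.000953, Gamma_uvv = 0.010671, Gamma_vuu = 6.258511, Gamma_vuv = -0.066196, Gamma_vvv = -1.932563; k2 = (-1.002756, -1.042605, -0.081862, -4.053894)
  k3: at (u, v) = (-0.075091, -0.064681), (du/dtau, dv/dtau) = (-1.003399, -1.014190); Gamma_uuu = 0.072214, Gamma_uuv = -0.000949, Gamma_uvv = 0.009329, Gamma_vuu = 6.229713, Gamma_vuv = -0.065385, Gamma_vvv = -2.009522; k3 = (-1.003399, -1.014190, -0.080370, -4.072098)
  k4: at (u, v) = (-0.100192, -0.089326), (du/dtau, dv/dtau) = (-1.005371, -1.116447); Gamma_uuu = 0.097385, Gamma_uuv = -0.001607, Gamma_uvv = 0.000387, Gamma_vuu = 5.921667, Gamma_vuv = -0.078176, Gamma_vvv = -2.478585; k4 = (-1.005371, -1.116447, -0.095310, -2.720504)
  Y <- Y + (h/6)(k1 + 2k2 + 2k3 + k4): u = -0.1002, v = -0.0898, du/dtau = -1.0053, dv/dtau = -1.1142
step 3:
  k1: at (u, v) = (-0.100181, -0.089807), (du/dtau, dv/dtau) = (-1.005318, -1.114201); Gamma_uuu = 0.097360, Gamma_uuv = -0.001604, Gamma_uvv = 0.000174, Gamma_vuu = 5.914252, Gamma_vuv = -0.077980, Gamma_vvv = -2.486121; k1 = (-1.005318, -1.114201, -0.095020, -2.716251)
  k2: at (u, v) = (-0.125314, -0.117662), (du/dtau, dv/dtau) = (-1.007694, -1.182107); Gamma_uuu = 0.118669, Gamma_uuv = -0.002309, Gamma_uvv = -0.012754, Gamma_vuu = 5.441276, Gamma_vuv = -0.084316, Gamma_vvv = -2.806160; k2 = (-1.007694, -1.182107, -0.097177, -1.403187)
  k3: at (u, v) = (-0.125373, -0.119360), (du/dtau, dv/dtau) = (-1.007748, -1.149280); Gamma_uuu = 0.118420, Gamma_uuv = -0.002298, Gamma_uvv = -0.013431, Gamma_vuu = 5.409819, Gamma_vuv = -0.083554, Gamma_vvv = -2.820009; k3 = (-1.007748, -1.149280, -0.097199, -1.575630)
  k4: at (u, v) = (-0.150568, -0.147271), (du/dtau, dv/dtau) = (-1.010178, -1.192982); Gamma_uuu = 0.134929, Gamma_uuv = -0.002999, Gamma_uvv = -0.026704, Gamma_vuu = 4.894260, Gamma_vuv = -0.085654, Gamma_vvv = -2.959047; k4 = (-1.010178, -1.192982, -0.092456, -0.576612)
  Y <- Y + (h/6)(k1 + 2k2 + 2k3 + k4): u = -0.1506, v = -0.1479, du/dtau = -1.0101, dv/dtau = -1.1913


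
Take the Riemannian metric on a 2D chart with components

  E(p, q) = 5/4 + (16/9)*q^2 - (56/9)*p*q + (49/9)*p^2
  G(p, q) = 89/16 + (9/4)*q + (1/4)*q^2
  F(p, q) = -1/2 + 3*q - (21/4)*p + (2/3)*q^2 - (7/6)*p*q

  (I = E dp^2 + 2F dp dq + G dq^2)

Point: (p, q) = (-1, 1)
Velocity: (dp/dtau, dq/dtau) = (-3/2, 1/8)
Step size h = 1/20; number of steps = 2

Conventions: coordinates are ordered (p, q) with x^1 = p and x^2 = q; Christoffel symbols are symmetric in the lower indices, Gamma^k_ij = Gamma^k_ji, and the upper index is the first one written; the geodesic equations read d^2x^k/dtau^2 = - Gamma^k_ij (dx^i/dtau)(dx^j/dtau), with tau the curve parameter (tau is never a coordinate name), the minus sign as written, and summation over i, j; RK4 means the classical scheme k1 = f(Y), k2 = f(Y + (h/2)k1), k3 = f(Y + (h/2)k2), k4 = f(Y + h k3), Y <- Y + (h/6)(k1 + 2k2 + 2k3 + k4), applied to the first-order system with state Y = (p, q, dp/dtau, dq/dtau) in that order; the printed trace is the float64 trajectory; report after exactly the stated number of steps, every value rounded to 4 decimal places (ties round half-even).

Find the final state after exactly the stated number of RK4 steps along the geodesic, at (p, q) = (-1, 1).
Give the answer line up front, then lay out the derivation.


Answer: p = -1.1622, q = 1.0452, dp/dtau = -1.7261, dq/dtau = 0.7810

f(Y) = (dp/dtau, dq/dtau, -Gamma^p_ij Y'^i Y'^j, -Gamma^q_ij Y'^i Y'^j) with the Gammas evaluated at the stage position; h = 0.050000; intermediate values shown to 6 dp
step 0: p = -1.0000, q = 1.0000, dp/dtau = -1.5000, dq/dtau = 0.1250
step 1:
  k1: at (p, q) = (-1.000000, 1.000000), (dp/dtau, dq/dtau) = (-1.500000, 0.125000); Gamma_ppp = 1.478044, Gamma_ppq = 1.479956, Gamma_pqq = 1.170198, Gamma_qpp = -3.159087, Gamma_qpq = -1.759120, Gamma_qqq = -1.220390; k1 = (-1.500000, 0.125000, -2.788899, 6.467344)
  k2: at (p, q) = (-1.037500, 1.003125), (dp/dtau, dq/dtau) = (-1.569722, 0.286684); Gamma_ppp = 1.531453, Gamma_ppq = 1.484624, Gamma_pqq = 1.146667, Gamma_qpp = -3.283680, Gamma_qpq = -1.810239, Gamma_qqq = -1.227702; k2 = (-1.569722, 0.286684, -2.531584, 6.562719)
  k3: at (p, q) = (-1.039243, 1.007167), (dp/dtau, dq/dtau) = (-1.563290, 0.289068); Gamma_ppp = 1.537029, Gamma_ppq = 1.485877, Gamma_pqq = 1.145575, Gamma_qpp = -3.294489, Gamma_qpq = -1.815457, Gamma_qqq = -1.229324; k3 = (-1.563290, 0.289068, -2.509104, 6.513242)
  k4: at (p, q) = (-1.078164, 1.014453), (dp/dtau, dq/dtau) = (-1.625455, 0.450662); Gamma_ppp = 1.595080, Gamma_ppq = 1.491123, Gamma_pqq = 1.121932, Gamma_qpp = -3.431941, Gamma_qpq = -1.870891, Gamma_qqq = -1.237521; k4 = (-1.625455, 0.450662, -2.257639, 6.577912)
  Y <- Y + (h/6)(k1 + 2k2 + 2k3 + k4): p = -1.0783, q = 1.0144, dp/dtau = -1.6261, dq/dtau = 0.4516
step 2:
  k1: at (p, q) = (-1.078262, 1.014393), (dp/dtau, dq/dtau) = (-1.626066, 0.451643); Gamma_ppp = 1.595163, Gamma_ppq = 1.491115, Gamma_pqq = 1.121873, Gamma_qpp = -3.432189, Gamma_qpq = -1.870973, Gamma_qqq = -1.237515; k1 = (-1.626066, 0.451643, -2.256441, 6.579357)
  k2: at (p, q) = (-1.118914, 1.025684), (dp/dtau, dq/dtau) = (-1.682477, 0.616127); Gamma_ppp = 1.658044, Gamma_ppq = 1.496881, Gamma_pqq = 1.098004, Gamma_qpp = -3.583630, Gamma_qpq = -1.930917, Gamma_qqq = -1.246534; k2 = (-1.682477, 0.616127, -2.006896, 6.614229)
  k3: at (p, q) = (-1.120324, 1.029796), (dp/dtau, dq/dtau) = (-1.676238, 0.616999); Gamma_ppp = 1.663139, Gamma_ppq = 1.498038, Gamma_pqq = 1.097219, Gamma_qpp = -3.593841, Gamma_qpq = -1.935679, Gamma_qqq = -1.248027; k3 = (-1.676238, 0.616999, -1.992091, 6.569090)
  k4: at (p, q) = (-1.162074, 1.045243), (dp/dtau, dq/dtau) = (-1.725671, 0.780098); Gamma_ppp = 1.729945, Gamma_ppq = 1.504213, Gamma_pqq = 1.073657, Gamma_qpp = -3.758003, Gamma_qpq = -1.999277, Gamma_qqq = -1.257696; k4 = (-1.725671, 0.780098, -1.755131, 6.573654)
  Y <- Y + (h/6)(k1 + 2k2 + 2k3 + k4): p = -1.1622, q = 1.0452, dp/dtau = -1.7261, dq/dtau = 0.7810


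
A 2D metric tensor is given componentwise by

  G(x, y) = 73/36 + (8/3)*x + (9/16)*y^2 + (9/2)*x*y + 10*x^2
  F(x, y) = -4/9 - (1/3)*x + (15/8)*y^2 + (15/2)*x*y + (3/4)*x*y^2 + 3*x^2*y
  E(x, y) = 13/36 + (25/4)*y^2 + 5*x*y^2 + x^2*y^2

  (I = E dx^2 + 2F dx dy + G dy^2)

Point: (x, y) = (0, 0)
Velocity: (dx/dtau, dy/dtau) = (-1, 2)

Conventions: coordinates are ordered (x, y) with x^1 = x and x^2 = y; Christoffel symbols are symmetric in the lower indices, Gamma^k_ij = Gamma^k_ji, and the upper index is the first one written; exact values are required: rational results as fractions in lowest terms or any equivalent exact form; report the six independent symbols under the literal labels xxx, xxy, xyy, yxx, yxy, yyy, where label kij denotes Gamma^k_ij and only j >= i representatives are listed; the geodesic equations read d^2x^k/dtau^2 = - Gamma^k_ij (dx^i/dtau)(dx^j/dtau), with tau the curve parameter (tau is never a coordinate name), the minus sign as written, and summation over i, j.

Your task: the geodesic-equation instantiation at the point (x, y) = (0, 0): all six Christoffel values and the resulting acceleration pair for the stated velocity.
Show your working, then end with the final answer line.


E = 13/36, F = -4/9, G = 73/36 at the point
E_x = 0, E_y = 0, F_x = -1/3, F_y = 0, G_x = 8/3, G_y = 0
EG - F^2 = 77/144;  g^inv = (144/77) * [[73/36, 4/9], [4/9, 13/36]]
first-kind symbols [ij,l] = (1/2)(d_i g_jl + d_j g_il - d_l g_ij): [xx,x] = E_x/2 = 0, [xx,y] = F_x - E_y/2 = -1/3, [xy,x] = E_y/2 = 0, [xy,y] = G_x/2 = 4/3, [yy,x] = F_y - G_x/2 = -4/3, [yy,y] = G_y/2 = 0
Gamma^x_ij = (G*[ij,x] - F*[ij,y])/(EG - F^2), Gamma^y_ij = (E*[ij,y] - F*[ij,x])/(EG - F^2)
Gamma_xxx = -64/231, Gamma_xxy = 256/231, Gamma_xyy = -1168/231, Gamma_yxx = -52/231, Gamma_yxy = 208/231, Gamma_yyy = -256/231
d^2x/dtau^2 = -(Gamma_xxx*(-1)^2 + 2*Gamma_xxy*(-1)*(2) + Gamma_xyy*(2)^2) = 1920/77
d^2y/dtau^2 = -(Gamma_yxx*(-1)^2 + 2*Gamma_yxy*(-1)*(2) + Gamma_yyy*(2)^2) = 636/77

Answer: Gamma_xxx = -64/231, Gamma_xxy = 256/231, Gamma_xyy = -1168/231, Gamma_yxx = -52/231, Gamma_yxy = 208/231, Gamma_yyy = -256/231; accelerations (d^2x/dtau^2, d^2y/dtau^2) = (1920/77, 636/77)


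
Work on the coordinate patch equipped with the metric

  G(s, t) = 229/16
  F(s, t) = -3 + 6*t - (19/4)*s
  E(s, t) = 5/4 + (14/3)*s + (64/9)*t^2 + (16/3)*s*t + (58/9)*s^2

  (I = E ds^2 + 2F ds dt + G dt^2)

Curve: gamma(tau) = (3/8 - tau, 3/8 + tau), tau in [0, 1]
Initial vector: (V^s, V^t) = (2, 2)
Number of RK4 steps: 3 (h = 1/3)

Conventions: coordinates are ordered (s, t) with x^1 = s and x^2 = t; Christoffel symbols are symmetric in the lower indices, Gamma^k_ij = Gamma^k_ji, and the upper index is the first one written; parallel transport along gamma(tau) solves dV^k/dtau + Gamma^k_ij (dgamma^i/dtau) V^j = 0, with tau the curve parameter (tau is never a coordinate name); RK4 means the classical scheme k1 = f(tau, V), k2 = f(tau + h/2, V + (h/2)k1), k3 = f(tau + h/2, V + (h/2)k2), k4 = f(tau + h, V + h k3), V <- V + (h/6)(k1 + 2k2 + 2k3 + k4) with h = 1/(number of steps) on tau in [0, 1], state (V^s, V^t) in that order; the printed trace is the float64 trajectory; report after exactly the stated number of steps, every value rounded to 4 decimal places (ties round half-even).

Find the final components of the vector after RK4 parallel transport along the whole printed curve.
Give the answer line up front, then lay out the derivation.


Answer: V^s = 2.0089, V^t = 0.5072

gamma'(tau) = (-1, 1); f(tau, V)^k = -Gamma^k_ij(gamma(tau)) gamma'^i(tau) V^j; h = 1/3; intermediate values shown to 6 dp
curve data and Christoffel symbols at the stage parameters:
  tau = 0.000000: gamma = (0.375000, 0.375000), gamma' = (-1.000000, 1.000000); Gamma_sss = 0.818162, Gamma_sst = 0.703966, Gamma_stt = 1.151945, Gamma_tss = -0.443367, Gamma_tst = 0.124501, Gamma_ttt = 0.203728
  tau = 0.166667: gamma = (0.208333, 0.541667), gamma' = (-1.000000, 1.000000); Gamma_sss = 0.902016, Gamma_sst = 0.855478, Gamma_stt = 1.164600, Gamma_tss = -0.593208, Gamma_tst = 0.044206, Gamma_ttt = 0.060179
  tau = 0.333333: gamma = (0.041667, 0.708333), gamma' = (-1.000000, 1.000000); Gamma_sss = 1.022480, Gamma_sst = 1.008728, Gamma_stt = 1.175640, Gamma_tss = -0.766734, Gamma_tst = -0.074150, Gamma_ttt = -0.086419
  tau = 0.500000: gamma = (-0.125000, 0.875000), gamma' = (-1.000000, 1.000000); Gamma_sss = 1.180016, Gamma_sst = 1.163020, Gamma_stt = 1.184963, Gamma_tss = -0.977786, Gamma_tst = -0.231080, Gamma_ttt = -0.235440
  tau = 0.666667: gamma = (-0.291667, 1.041667), gamma' = (-1.000000, 1.000000); Gamma_sss = 1.374741, Gamma_sst = 1.317622, Gamma_stt = 1.192484, Gamma_tss = -1.240323, Gamma_tst = -0.426741, Gamma_ttt = -0.386212
  tau = 0.833333: gamma = (-0.458333, 1.208333), gamma' = (-1.000000, 1.000000); Gamma_sss = 1.606405, Gamma_sst = 1.471779, Gamma_stt = 1.198131, Gamma_tss = -1.568200, Gamma_tst = -0.660908, Gamma_ttt = -0.538026
  tau = 1.000000: gamma = (-0.625000, 1.375000), gamma' = (-1.000000, 1.000000); Gamma_sss = 1.874391, Gamma_sst = 1.624723, Gamma_stt = 1.201850, Gamma_tss = -1.974935, Gamma_tst = -0.932974, Gamma_ttt = -0.690145
step 0: V^s = 2.0000, V^t = 2.0000
step 1: k1 = (-0.667566, -1.294191), k2 = (-0.463669, -1.232410), k3 = (-0.465270, -1.254236), k4 = (-0.238670, -1.258347); V <- V + (h/6)(k1 + 2k2 + 2k3 + k4): V^s = 1.8464, V^t = 1.5819
step 2: k1 = (-0.238645, -1.259406), k2 = (0.000601, -1.343064), k3 = (0.001584, -1.372899), k4 = (0.246184, -1.548224); V <- V + (h/6)(k1 + 2k2 + 2k3 + k4): V^s = 1.8471, V^t = 1.1241
step 3: k1 = (0.246177, -1.548328), k2 = (0.491195, -1.819513), k3 = (0.484324, -1.851009), k4 = (0.715926, -2.215971); V <- V + (h/6)(k1 + 2k2 + 2k3 + k4): V^s = 2.0089, V^t = 0.5072


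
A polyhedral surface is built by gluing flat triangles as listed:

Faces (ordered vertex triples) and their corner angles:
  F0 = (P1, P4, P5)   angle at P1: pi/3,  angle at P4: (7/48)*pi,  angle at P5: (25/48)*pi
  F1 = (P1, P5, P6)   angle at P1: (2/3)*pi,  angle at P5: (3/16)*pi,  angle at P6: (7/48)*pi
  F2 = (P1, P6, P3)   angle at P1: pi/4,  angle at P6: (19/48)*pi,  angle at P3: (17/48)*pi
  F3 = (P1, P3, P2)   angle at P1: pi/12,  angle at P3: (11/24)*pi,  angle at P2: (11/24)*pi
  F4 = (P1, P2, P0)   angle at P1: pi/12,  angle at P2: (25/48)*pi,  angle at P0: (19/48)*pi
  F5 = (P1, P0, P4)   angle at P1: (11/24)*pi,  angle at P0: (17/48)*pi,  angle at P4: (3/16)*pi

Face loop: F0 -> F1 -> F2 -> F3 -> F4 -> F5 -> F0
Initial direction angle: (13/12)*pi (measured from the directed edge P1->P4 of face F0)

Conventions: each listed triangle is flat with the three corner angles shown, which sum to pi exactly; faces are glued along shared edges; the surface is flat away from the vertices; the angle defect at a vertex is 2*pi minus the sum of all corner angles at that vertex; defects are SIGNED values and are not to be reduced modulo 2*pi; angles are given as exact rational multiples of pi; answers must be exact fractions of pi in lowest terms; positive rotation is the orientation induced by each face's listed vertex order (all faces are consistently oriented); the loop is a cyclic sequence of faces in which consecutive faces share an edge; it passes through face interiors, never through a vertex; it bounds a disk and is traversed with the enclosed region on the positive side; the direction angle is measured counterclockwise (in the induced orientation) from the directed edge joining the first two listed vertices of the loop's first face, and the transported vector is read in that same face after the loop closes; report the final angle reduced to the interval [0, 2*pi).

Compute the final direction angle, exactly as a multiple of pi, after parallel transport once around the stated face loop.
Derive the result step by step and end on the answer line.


enclosed vertex P1: corner angles sum to (15/8)*pi, defect = 2*pi - (15/8)*pi = pi/8
final direction = starting direction + enclosed defect total, reduced mod 2*pi (induced orientation)
final angle = (13/12)*pi + pi/8 = (29/24)*pi (mod 2*pi)

Answer: final direction angle = (29/24)*pi


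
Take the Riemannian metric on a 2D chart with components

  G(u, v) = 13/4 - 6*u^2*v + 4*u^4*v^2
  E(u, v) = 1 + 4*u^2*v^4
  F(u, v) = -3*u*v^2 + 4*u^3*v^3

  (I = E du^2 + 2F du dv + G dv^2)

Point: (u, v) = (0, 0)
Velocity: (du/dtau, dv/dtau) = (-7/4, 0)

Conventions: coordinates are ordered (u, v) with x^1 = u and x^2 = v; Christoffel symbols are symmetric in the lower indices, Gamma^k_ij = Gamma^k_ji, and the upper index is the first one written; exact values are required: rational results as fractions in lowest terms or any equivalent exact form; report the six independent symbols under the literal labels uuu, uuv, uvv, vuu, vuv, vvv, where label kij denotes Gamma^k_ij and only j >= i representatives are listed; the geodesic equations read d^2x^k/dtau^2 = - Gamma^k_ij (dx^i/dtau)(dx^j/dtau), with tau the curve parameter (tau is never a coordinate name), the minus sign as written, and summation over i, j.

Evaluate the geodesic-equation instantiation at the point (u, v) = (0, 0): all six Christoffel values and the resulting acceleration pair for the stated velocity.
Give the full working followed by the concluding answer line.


E = 1, F = 0, G = 13/4 at the point
E_u = 0, E_v = 0, F_u = 0, F_v = 0, G_u = 0, G_v = 0
EG - F^2 = 13/4;  g^inv = (4/13) * [[13/4, 0], [0, 1]]
first-kind symbols [ij,l] = (1/2)(d_i g_jl + d_j g_il - d_l g_ij): [uu,u] = E_u/2 = 0, [uu,v] = F_u - E_v/2 = 0, [uv,u] = E_v/2 = 0, [uv,v] = G_u/2 = 0, [vv,u] = F_v - G_u/2 = 0, [vv,v] = G_v/2 = 0
Gamma^u_ij = (G*[ij,u] - F*[ij,v])/(EG - F^2), Gamma^v_ij = (E*[ij,v] - F*[ij,u])/(EG - F^2)
Gamma_uuu = 0, Gamma_uuv = 0, Gamma_uvv = 0, Gamma_vuu = 0, Gamma_vuv = 0, Gamma_vvv = 0
d^2u/dtau^2 = -(Gamma_uuu*(-7/4)^2 + 2*Gamma_uuv*(-7/4)*(0) + Gamma_uvv*(0)^2) = 0
d^2v/dtau^2 = -(Gamma_vuu*(-7/4)^2 + 2*Gamma_vuv*(-7/4)*(0) + Gamma_vvv*(0)^2) = 0

Answer: Gamma_uuu = 0, Gamma_uuv = 0, Gamma_uvv = 0, Gamma_vuu = 0, Gamma_vuv = 0, Gamma_vvv = 0; accelerations (d^2u/dtau^2, d^2v/dtau^2) = (0, 0)


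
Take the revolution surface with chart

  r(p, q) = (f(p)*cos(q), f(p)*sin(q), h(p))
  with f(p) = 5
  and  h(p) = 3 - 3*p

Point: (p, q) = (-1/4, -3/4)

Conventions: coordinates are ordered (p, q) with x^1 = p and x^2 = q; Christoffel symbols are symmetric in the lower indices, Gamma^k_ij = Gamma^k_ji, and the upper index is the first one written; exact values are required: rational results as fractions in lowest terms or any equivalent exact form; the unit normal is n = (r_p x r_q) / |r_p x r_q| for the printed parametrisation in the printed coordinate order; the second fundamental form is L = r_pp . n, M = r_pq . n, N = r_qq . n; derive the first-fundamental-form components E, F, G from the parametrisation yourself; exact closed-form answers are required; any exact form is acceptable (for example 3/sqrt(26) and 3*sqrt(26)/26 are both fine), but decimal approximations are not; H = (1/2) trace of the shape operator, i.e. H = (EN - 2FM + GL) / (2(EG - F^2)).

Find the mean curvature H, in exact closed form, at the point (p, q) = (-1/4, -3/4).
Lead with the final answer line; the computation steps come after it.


Answer: H = -1/10

f = 5, f' = 0, f'' = 0, h' = -3, h'' = 0
E = 9, F = 0, G = 25; answer radicand W^2 = 9
unnormalised second-form numerators: l = 0, m = 0, n = -15; L = l/sqrt(9), and similarly M = m/sqrt(W^2), N = n/sqrt(W^2)
H = (E*n - 2*F*m + G*l) / (2*(EG - F^2)*sqrt(W^2)); E*n - 2*F*m + G*l = -135, EG - F^2 = 225, so H = (-3/10)/sqrt(9)


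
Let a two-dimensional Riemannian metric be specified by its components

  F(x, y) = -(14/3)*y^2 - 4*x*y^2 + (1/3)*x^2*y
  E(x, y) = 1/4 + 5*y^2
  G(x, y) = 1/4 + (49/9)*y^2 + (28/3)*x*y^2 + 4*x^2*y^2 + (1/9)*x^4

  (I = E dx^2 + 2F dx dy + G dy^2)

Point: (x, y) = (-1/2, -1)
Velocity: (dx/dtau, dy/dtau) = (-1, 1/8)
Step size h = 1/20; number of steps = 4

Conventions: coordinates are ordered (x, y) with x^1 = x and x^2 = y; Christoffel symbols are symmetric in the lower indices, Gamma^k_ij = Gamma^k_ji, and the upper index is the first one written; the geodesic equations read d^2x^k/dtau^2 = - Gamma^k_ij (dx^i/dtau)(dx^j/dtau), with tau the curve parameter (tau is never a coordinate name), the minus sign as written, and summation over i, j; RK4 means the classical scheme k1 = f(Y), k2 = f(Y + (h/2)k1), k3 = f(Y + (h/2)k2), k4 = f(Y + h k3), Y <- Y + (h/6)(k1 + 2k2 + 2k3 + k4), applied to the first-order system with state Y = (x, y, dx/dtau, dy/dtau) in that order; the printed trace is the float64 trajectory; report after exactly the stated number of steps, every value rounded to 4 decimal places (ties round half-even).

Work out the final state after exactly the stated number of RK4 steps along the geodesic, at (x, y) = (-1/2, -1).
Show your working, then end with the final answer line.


f(Y) = (dx/dtau, dy/dtau, -Gamma^x_ij Y'^i Y'^j, -Gamma^y_ij Y'^i Y'^j) with the Gammas evaluated at the stage position; h = 0.050000; intermediate values shown to 6 dp
step 0: x = -0.5000, y = -1.0000, dx/dtau = -1.0000, dy/dtau = 0.1250
step 1:
  k1: at (x, y) = (-0.500000, -1.000000), (dx/dtau, dy/dtau) = (-1.000000, 0.125000); Gamma_xxx = 1.175292, Gamma_xxy = -0.934891, Gamma_xyy = 0.244605, Gamma_yxx = 2.243740, Gamma_yxy = 0.033389, Gamma_yyy = -0.543127; k1 = (-1.000000, 0.125000, -1.412837, -2.226906)
  k2: at (x, y) = (-0.525000, -0.996875), (dx/dtau, dy/dtau) = (-1.035321, 0.069327); Gamma_xxx = 1.233787, Gamma_xxy = -0.959675, Gamma_xyy = 0.261656, Gamma_yxx = 2.436907, Gamma_yxy = -0.009073, Gamma_yyy = -0.501523; k2 = (-1.035321, 0.069327, -1.461504, -2.610986)
  k3: at (x, y) = (-0.525883, -0.998267), (dx/dtau, dy/dtau) = (-1.036538, 0.059725); Gamma_xxx = 1.230538, Gamma_xxy = -0.955954, Gamma_xyy = 0.259034, Gamma_yxx = 2.433232, Gamma_yxy = -0.004108, Gamma_yyy = -0.503419; k3 = (-1.036538, 0.059725, -1.441389, -2.613002)
  k4: at (x, y) = (-0.551827, -0.997014), (dx/dtau, dy/dtau) = (-1.072069, -0.005650); Gamma_xxx = 1.285911, Gamma_xxy = -0.977280, Gamma_xyy = 0.272958, Gamma_yxx = 2.636672, Gamma_yxy = -0.045764, Gamma_yyy = -0.460857; k4 = (-1.072069, -0.005650, -1.466109, -3.029845)
  Y <- Y + (h/6)(k1 + 2k2 + 2k3 + k4): x = -0.5518, y = -0.9969, dx/dtau = -1.0724, dy/dtau = -0.0059
step 2:
  k1: at (x, y) = (-0.551798, -0.996855), (dx/dtau, dy/dtau) = (-1.072373, -0.005873); Gamma_xxx = 1.286428, Gamma_xxy = -0.977747, Gamma_xyy = 0.273277, Gamma_yxx = 2.637649, Gamma_yxy = -0.046438, Gamma_yyy = -0.460537; k1 = (-1.072373, -0.005873, -1.467065, -3.032652)
  k2: at (x, y) = (-0.578608, -0.997001), (dx/dtau, dy/dtau) = (-1.109049, -0.081689); Gamma_xxx = 1.339709, Gamma_xxy = -0.997285, Gamma_xyy = 0.285258, Gamma_yxx = 2.855119, Gamma_yxy = -0.090177, Gamma_yyy = -0.415525; k2 = (-1.109049, -0.081689, -1.469031, -3.492656)
  k3: at (x, y) = (-0.579524, -0.998897), (dx/dtau, dy/dtau) = (-1.109099, -0.093189); Gamma_xxx = 1.334640, Gamma_xxy = -0.992240, Gamma_xyy = 0.281883, Gamma_yxx = 2.847873, Gamma_yxy = -0.083021, Gamma_yyy = -0.418288; k3 = (-1.109099, -0.093189, -1.439080, -3.482373)
  k4: at (x, y) = (-0.607253, -1.001514), (dx/dtau, dy/dtau) = (-1.144327, -0.179991); Gamma_xxx = 1.381175, Gamma_xxy = -1.007317, Gamma_xyy = 0.290345, Gamma_yxx = 3.071584, Gamma_yxy = -0.125070, Gamma_yyy = -0.372377; k4 = (-1.144327, -0.179991, -1.403081, -3.958604)
  Y <- Y + (h/6)(k1 + 2k2 + 2k3 + k4): x = -0.6072, y = -1.0013, dx/dtau = -1.1448, dy/dtau = -0.1804
step 3:
  k1: at (x, y) = (-0.607240, -1.001318), (dx/dtau, dy/dtau) = (-1.144759, -0.180384); Gamma_xxx = 1.381872, Gamma_xxy = -1.007896, Gamma_xyy = 0.290716, Gamma_yxx = 3.073098, Gamma_yxy = -0.125980, Gamma_yyy = -0.371947; k1 = (-1.144759, -0.180384, -1.404114, -3.963082)
  k2: at (x, y) = (-0.635859, -1.005828), (dx/dtau, dy/dtau) = (-1.179862, -0.279461); Gamma_xxx = 1.422613, Gamma_xxy = -1.020632, Gamma_xyy = 0.297062, Gamma_yxx = 3.306987, Gamma_yxy = -0.170271, Gamma_yyy = -0.323228; k2 = (-1.179862, -0.279461, -1.330526, -4.466043)
  k3: at (x, y) = (-0.636736, -1.008305), (dx/dtau, dy/dtau) = (-1.178022, -0.292035); Gamma_xxx = 1.415108, Gamma_xxy = -1.014114, Gamma_xyy = 0.292982, Gamma_yxx = 3.293847, Gamma_yxy = -0.160232, Gamma_yyy = -0.327101; k3 = (-1.178022, -0.292035, -1.291026, -4.432848)
  k4: at (x, y) = (-0.666141, -1.015920), (dx/dtau, dy/dtau) = (-1.209310, -0.402026); Gamma_xxx = 1.443558, Gamma_xxy = -1.021611, Gamma_xyy = 0.295677, Gamma_yxx = 3.523517, Gamma_yxy = -0.202016, Gamma_yyy = -0.277651; k4 = (-1.209310, -0.402026, -1.165531, -4.911598)
  Y <- Y + (h/6)(k1 + 2k2 + 2k3 + k4): x = -0.6662, y = -1.0157, dx/dtau = -1.2099, dy/dtau = -0.4027
step 4:
  k1: at (x, y) = (-0.666155, -1.015696), (dx/dtau, dy/dtau) = (-1.209865, -0.402654); Gamma_xxx = 1.444426, Gamma_xxy = -1.022280, Gamma_xyy = 0.296073, Gamma_yxx = 3.525739, Gamma_yxy = -0.203195, Gamma_yyy = -0.277097; k1 = (-1.209865, -0.402654, -1.166294, -4.917984)
  k2: at (x, y) = (-0.696402, -1.025763), (dx/dtau, dy/dtau) = (-1.239023, -0.525604); Gamma_xxx = 1.461111, Gamma_xxy = -1.027074, Gamma_xyy = 0.296617, Gamma_yxx = 3.753801, Gamma_yxy = -0.247702, Gamma_yyy = -0.224647; k2 = (-1.239023, -0.525604, -0.987275, -5.378065)
  k3: at (x, y) = (-0.697131, -1.028836), (dx/dtau, dy/dtau) = (-1.234547, -0.537106); Gamma_xxx = 1.450697, Gamma_xxy = -1.019144, Gamma_xyy = 0.292044, Gamma_yxx = 3.731634, Gamma_yxy = -0.234114, Gamma_yyy = -0.229828; k3 = (-1.234547, -0.537106, -0.943715, -5.310634)
  k4: at (x, y) = (-0.727883, -1.042552), (dx/dtau, dy/dtau) = (-1.257051, -0.668186); Gamma_xxx = 1.447590, Gamma_xxy = -1.018576, Gamma_xyy = 0.289202, Gamma_yxx = 3.933894, Gamma_yxy = -0.276033, Gamma_yyy = -0.177012; k4 = (-1.257051, -0.668186, -0.705477, -5.673516)
  Y <- Y + (h/6)(k1 + 2k2 + 2k3 + k4): x = -0.7279, y = -1.0423, dx/dtau = -1.2576, dy/dtau = -0.6691

Answer: x = -0.7279, y = -1.0423, dx/dtau = -1.2576, dy/dtau = -0.6691


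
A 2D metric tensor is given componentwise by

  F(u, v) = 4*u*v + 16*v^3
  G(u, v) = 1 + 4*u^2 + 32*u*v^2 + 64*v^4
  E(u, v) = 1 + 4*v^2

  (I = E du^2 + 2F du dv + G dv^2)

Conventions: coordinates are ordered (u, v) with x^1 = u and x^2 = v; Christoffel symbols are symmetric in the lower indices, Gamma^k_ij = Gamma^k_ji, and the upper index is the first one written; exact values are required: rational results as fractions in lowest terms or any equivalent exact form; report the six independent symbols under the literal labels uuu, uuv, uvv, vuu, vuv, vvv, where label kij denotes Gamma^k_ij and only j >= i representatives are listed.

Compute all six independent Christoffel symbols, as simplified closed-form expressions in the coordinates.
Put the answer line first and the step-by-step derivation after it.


Answer: Gamma_uuu = 0, Gamma_uuv = 4*v/(4*u^2 + 32*u*v^2 + 64*v^4 + 4*v^2 + 1), Gamma_uvv = 32*v^2/(4*u^2 + 32*u*v^2 + 64*v^4 + 4*v^2 + 1), Gamma_vuu = 0, Gamma_vuv = (4*u + 16*v^2)/(4*u^2 + 32*u*v^2 + 64*v^4 + 4*v^2 + 1), Gamma_vvv = (32*u*v + 128*v^3)/(4*u^2 + 32*u*v^2 + 64*v^4 + 4*v^2 + 1)

E = 1 + 4*v^2; F = 4*u*v + 16*v^3; G = 1 + 4*u^2 + 32*u*v^2 + 64*v^4
Gamma^k_ij = (1/2) g^{kl} (d_i g_jl + d_j g_il - d_l g_ij), with g^inv = (1/(EG-F^2)) [[G, -F], [-F, E]]
first partials: E_u = 0, E_v = 8*v, F_u = 4*v, F_v = 4*u + 48*v^2, G_u = 8*u + 32*v^2, G_v = 64*u*v + 256*v^3
D = EG - F^2 = 1 + 4*v^2 + 4*u^2 + 32*u*v^2 + 64*v^4
expanded: Gamma^u_uu = (G E_u - 2F F_u + F E_v)/(2D), Gamma^u_uv = (G E_v - F G_u)/(2D), Gamma^u_vv = (2G F_v - G G_u - F G_v)/(2D), Gamma^v_uu = (2E F_u - E E_v - F E_u)/(2D), Gamma^v_uv = (E G_u - F E_v)/(2D), Gamma^v_vv = (E G_v - 2F F_v + F G_u)/(2D); substitute and cancel common factors


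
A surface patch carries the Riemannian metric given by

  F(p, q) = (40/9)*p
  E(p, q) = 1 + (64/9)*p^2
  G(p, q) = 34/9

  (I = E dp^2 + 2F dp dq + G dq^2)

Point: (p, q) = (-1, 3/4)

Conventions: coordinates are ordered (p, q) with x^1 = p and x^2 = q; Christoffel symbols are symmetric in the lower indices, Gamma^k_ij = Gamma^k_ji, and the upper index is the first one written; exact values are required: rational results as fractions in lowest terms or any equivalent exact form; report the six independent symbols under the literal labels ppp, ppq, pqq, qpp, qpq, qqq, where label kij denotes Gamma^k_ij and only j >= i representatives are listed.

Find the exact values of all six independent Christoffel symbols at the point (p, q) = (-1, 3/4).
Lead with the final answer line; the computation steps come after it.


Answer: Gamma_ppp = -32/49, Gamma_ppq = 0, Gamma_pqq = 0, Gamma_qpp = 20/49, Gamma_qpq = 0, Gamma_qqq = 0

E = 73/9, F = -40/9, G = 34/9 at the point
E_p = -128/9, E_q = 0, F_p = 40/9, F_q = 0, G_p = 0, G_q = 0
EG - F^2 = 98/9;  g^inv = (9/98) * [[34/9, 40/9], [40/9, 73/9]]
first-kind symbols [ij,l] = (1/2)(d_i g_jl + d_j g_il - d_l g_ij): [pp,p] = E_p/2 = -64/9, [pp,q] = F_p - E_q/2 = 40/9, [pq,p] = E_q/2 = 0, [pq,q] = G_p/2 = 0, [qq,p] = F_q - G_p/2 = 0, [qq,q] = G_q/2 = 0
Gamma^p_ij = (G*[ij,p] - F*[ij,q])/(EG - F^2), Gamma^q_ij = (E*[ij,q] - F*[ij,p])/(EG - F^2)


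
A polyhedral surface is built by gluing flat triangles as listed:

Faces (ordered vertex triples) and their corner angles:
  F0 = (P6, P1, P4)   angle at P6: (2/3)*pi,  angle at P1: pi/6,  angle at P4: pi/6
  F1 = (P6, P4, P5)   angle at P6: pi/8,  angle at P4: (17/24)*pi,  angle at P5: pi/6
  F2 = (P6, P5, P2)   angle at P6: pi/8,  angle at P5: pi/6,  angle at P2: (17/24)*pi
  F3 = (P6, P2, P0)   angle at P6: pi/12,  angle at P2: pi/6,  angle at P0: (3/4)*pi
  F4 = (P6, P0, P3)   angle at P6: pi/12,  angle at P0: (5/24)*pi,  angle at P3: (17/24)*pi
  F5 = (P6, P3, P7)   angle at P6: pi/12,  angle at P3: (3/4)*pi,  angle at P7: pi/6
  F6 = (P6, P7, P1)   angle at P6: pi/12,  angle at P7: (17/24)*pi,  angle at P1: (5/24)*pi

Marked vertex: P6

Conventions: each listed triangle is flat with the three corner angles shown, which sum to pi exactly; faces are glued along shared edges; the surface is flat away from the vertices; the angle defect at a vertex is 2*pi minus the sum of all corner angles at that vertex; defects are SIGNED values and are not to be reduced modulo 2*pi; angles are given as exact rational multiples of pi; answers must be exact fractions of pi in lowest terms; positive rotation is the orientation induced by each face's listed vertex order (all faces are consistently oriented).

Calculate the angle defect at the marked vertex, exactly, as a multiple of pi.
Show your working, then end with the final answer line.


Sum of corner angles at P6: (5/4)*pi
defect = 2*pi - (5/4)*pi

Answer: defect(P6) = (3/4)*pi


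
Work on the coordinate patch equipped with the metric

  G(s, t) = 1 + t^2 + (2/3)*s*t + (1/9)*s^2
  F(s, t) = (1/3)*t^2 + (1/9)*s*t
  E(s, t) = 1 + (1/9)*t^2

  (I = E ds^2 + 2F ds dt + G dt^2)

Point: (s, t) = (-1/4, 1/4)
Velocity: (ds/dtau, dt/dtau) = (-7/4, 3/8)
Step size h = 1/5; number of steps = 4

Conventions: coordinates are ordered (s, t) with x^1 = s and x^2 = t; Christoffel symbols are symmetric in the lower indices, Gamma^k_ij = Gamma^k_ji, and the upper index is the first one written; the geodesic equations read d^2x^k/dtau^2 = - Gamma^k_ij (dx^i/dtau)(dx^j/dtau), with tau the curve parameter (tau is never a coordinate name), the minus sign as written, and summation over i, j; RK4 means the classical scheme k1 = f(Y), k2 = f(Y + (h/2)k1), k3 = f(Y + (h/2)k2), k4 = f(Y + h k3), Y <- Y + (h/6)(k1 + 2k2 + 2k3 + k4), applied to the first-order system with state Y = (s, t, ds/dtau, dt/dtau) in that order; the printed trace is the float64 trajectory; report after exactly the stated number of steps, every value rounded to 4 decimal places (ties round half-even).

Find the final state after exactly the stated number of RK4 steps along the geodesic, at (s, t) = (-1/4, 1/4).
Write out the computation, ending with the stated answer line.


f(Y) = (ds/dtau, dt/dtau, -Gamma^s_ij Y'^i Y'^j, -Gamma^t_ij Y'^i Y'^j) with the Gammas evaluated at the stage position; h = 0.200000; intermediate values shown to 6 dp
step 0: s = -0.2500, t = 0.2500, ds/dtau = -1.7500, dt/dtau = 0.3750
step 1:
  k1: at (s, t) = (-0.250000, 0.250000), (ds/dtau, dt/dtau) = (-1.750000, 0.375000); Gamma_sss = 0.000000, Gamma_sst = 0.026846, Gamma_stt = 0.080537, Gamma_tss = 0.000000, Gamma_tst = 0.053691, Gamma_ttt = 0.161074; k1 = (-1.750000, 0.375000, 0.023909, 0.047819)
  k2: at (s, t) = (-0.425000, 0.287500), (ds/dtau, dt/dtau) = (-1.747609, 0.379782); Gamma_sss = 0.000000, Gamma_sst = 0.031000, Gamma_stt = 0.093001, Gamma_tss = 0.000000, Gamma_tst = 0.047175, Gamma_ttt = 0.141524; k2 = (-1.747609, 0.379782, 0.027737, 0.042208)
  k3: at (s, t) = (-0.424761, 0.287978), (ds/dtau, dt/dtau) = (-1.747226, 0.379221); Gamma_sss = 0.000000, Gamma_sst = 0.031046, Gamma_stt = 0.093139, Gamma_tss = 0.000000, Gamma_tst = 0.047346, Gamma_ttt = 0.142038; k3 = (-1.747226, 0.379221, 0.027747, 0.042315)
  k4: at (s, t) = (-0.599445, 0.325844), (ds/dtau, dt/dtau) = (-1.744451, 0.383463); Gamma_sss = 0.000000, Gamma_sst = 0.035230, Gamma_stt = 0.105689, Gamma_tss = 0.000000, Gamma_tst = 0.040878, Gamma_ttt = 0.122634; k4 = (-1.744451, 0.383463, 0.031592, 0.036657)
  Y <- Y + (h/6)(k1 + 2k2 + 2k3 + k4): s = -0.5995, t = 0.3259, ds/dtau = -1.7445, dt/dtau = 0.3835
step 2:
  k1: at (s, t) = (-0.599471, 0.325882), (ds/dtau, dt/dtau) = (-1.744451, 0.383451); Gamma_sss = 0.000000, Gamma_sst = 0.035234, Gamma_stt = 0.105701, Gamma_tss = 0.000000, Gamma_tst = 0.040887, Gamma_ttt = 0.122662; k1 = (-1.744451, 0.383451, 0.031595, 0.036664)
  k2: at (s, t) = (-0.773916, 0.364227), (ds/dtau, dt/dtau) = (-1.741292, 0.387117); Gamma_sss = 0.000000, Gamma_sst = 0.039443, Gamma_stt = 0.118329, Gamma_tss = 0.000000, Gamma_tst = 0.034520, Gamma_ttt = 0.103560; k2 = (-1.741292, 0.387117, 0.035443, 0.031019)
  k3: at (s, t) = (-0.773600, 0.364594), (ds/dtau, dt/dtau) = (-1.740907, 0.386553); Gamma_sss = 0.000000, Gamma_sst = 0.039478, Gamma_stt = 0.118433, Gamma_tss = 0.000000, Gamma_tst = 0.034669, Gamma_ttt = 0.104007; k3 = (-1.740907, 0.386553, 0.035437, 0.031120)
  k4: at (s, t) = (-0.947652, 0.403193), (ds/dtau, dt/dtau) = (-1.737364, 0.389675); Gamma_sss = 0.000000, Gamma_sst = 0.043677, Gamma_stt = 0.131032, Gamma_tss = 0.000000, Gamma_tst = 0.028374, Gamma_ttt = 0.085122; k4 = (-1.737364, 0.389675, 0.039243, 0.025493)
  Y <- Y + (h/6)(k1 + 2k2 + 2k3 + k4): s = -0.9477, t = 0.4032, ds/dtau = -1.7374, dt/dtau = 0.3897
step 3:
  k1: at (s, t) = (-0.947678, 0.403231), (ds/dtau, dt/dtau) = (-1.737364, 0.389665); Gamma_sss = 0.000000, Gamma_sst = 0.043681, Gamma_stt = 0.131043, Gamma_tss = 0.000000, Gamma_tst = 0.028384, Gamma_ttt = 0.085151; k1 = (-1.737364, 0.389665, 0.039246, 0.025502)
  k2: at (s, t) = (-1.121414, 0.442198), (ds/dtau, dt/dtau) = (-1.733440, 0.392215); Gamma_sss = 0.000000, Gamma_sst = 0.047869, Gamma_stt = 0.143607, Gamma_tss = 0.000000, Gamma_tst = 0.022211, Gamma_ttt = 0.066634; k2 = (-1.733440, 0.392215, 0.042999, 0.019952)
  k3: at (s, t) = (-1.121022, 0.442453), (ds/dtau, dt/dtau) = (-1.733065, 0.391660); Gamma_sss = 0.000000, Gamma_sst = 0.047893, Gamma_stt = 0.143679, Gamma_tss = 0.000000, Gamma_tst = 0.022335, Gamma_ttt = 0.067004; k3 = (-1.733065, 0.391660, 0.042977, 0.020042)
  k4: at (s, t) = (-1.294291, 0.481563), (ds/dtau, dt/dtau) = (-1.728769, 0.393674); Gamma_sss = 0.000000, Gamma_sst = 0.052035, Gamma_stt = 0.156106, Gamma_tss = 0.000000, Gamma_tst = 0.016251, Gamma_ttt = 0.048754; k4 = (-1.728769, 0.393674, 0.046634, 0.014565)
  Y <- Y + (h/6)(k1 + 2k2 + 2k3 + k4): s = -1.2943, t = 0.4816, ds/dtau = -1.7288, dt/dtau = 0.3937
step 4:
  k1: at (s, t) = (-1.294316, 0.481601), (ds/dtau, dt/dtau) = (-1.728770, 0.393667); Gamma_sss = 0.000000, Gamma_sst = 0.052039, Gamma_stt = 0.156117, Gamma_tss = 0.000000, Gamma_tst = 0.016261, Gamma_ttt = 0.048782; k1 = (-1.728770, 0.393667, 0.046637, 0.014573)
  k2: at (s, t) = (-1.467193, 0.520968), (ds/dtau, dt/dtau) = (-1.724106, 0.395124); Gamma_sss = 0.000000, Gamma_sst = 0.056135, Gamma_stt = 0.168406, Gamma_tss = 0.000000, Gamma_tst = 0.010313, Gamma_ttt = 0.030939; k2 = (-1.724106, 0.395124, 0.050191, 0.009221)
  k3: at (s, t) = (-1.466726, 0.521113), (ds/dtau, dt/dtau) = (-1.723751, 0.394589); Gamma_sss = 0.000000, Gamma_sst = 0.056149, Gamma_stt = 0.168447, Gamma_tss = 0.000000, Gamma_tst = 0.010410, Gamma_ttt = 0.031230; k3 = (-1.723751, 0.394589, 0.050155, 0.009299)
  k4: at (s, t) = (-1.639066, 0.560519), (ds/dtau, dt/dtau) = (-1.718739, 0.395527); Gamma_sss = 0.000000, Gamma_sst = 0.060167, Gamma_stt = 0.180502, Gamma_tss = 0.000000, Gamma_tst = 0.004561, Gamma_ttt = 0.013683; k4 = (-1.718739, 0.395527, 0.053566, 0.004061)
  Y <- Y + (h/6)(k1 + 2k2 + 2k3 + k4): s = -1.6391, t = 0.5606, ds/dtau = -1.7187, dt/dtau = 0.3955

Answer: s = -1.6391, t = 0.5606, ds/dtau = -1.7187, dt/dtau = 0.3955
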